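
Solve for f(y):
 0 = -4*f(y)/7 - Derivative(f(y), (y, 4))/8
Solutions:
 f(y) = (C1*sin(14^(3/4)*y/7) + C2*cos(14^(3/4)*y/7))*exp(-14^(3/4)*y/7) + (C3*sin(14^(3/4)*y/7) + C4*cos(14^(3/4)*y/7))*exp(14^(3/4)*y/7)


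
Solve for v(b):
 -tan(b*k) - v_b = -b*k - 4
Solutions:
 v(b) = C1 + b^2*k/2 + 4*b - Piecewise((-log(cos(b*k))/k, Ne(k, 0)), (0, True))


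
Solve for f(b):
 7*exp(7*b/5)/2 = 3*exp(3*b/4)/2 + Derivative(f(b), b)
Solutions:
 f(b) = C1 + 5*exp(7*b/5)/2 - 2*exp(3*b/4)


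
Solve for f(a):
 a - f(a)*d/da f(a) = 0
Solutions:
 f(a) = -sqrt(C1 + a^2)
 f(a) = sqrt(C1 + a^2)


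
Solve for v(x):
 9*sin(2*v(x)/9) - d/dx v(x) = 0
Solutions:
 -9*x + 9*log(cos(2*v(x)/9) - 1)/4 - 9*log(cos(2*v(x)/9) + 1)/4 = C1


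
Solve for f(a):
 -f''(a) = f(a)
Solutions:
 f(a) = C1*sin(a) + C2*cos(a)


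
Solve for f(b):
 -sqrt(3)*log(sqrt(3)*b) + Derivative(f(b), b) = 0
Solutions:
 f(b) = C1 + sqrt(3)*b*log(b) - sqrt(3)*b + sqrt(3)*b*log(3)/2


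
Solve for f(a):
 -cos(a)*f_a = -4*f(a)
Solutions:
 f(a) = C1*(sin(a)^2 + 2*sin(a) + 1)/(sin(a)^2 - 2*sin(a) + 1)


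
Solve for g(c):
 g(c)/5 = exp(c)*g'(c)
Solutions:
 g(c) = C1*exp(-exp(-c)/5)


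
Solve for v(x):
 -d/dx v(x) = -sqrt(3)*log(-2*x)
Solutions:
 v(x) = C1 + sqrt(3)*x*log(-x) + sqrt(3)*x*(-1 + log(2))


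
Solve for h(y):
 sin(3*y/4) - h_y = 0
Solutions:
 h(y) = C1 - 4*cos(3*y/4)/3


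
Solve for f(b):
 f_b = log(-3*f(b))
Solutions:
 -Integral(1/(log(-_y) + log(3)), (_y, f(b))) = C1 - b


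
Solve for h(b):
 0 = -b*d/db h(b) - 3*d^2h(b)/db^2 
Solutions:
 h(b) = C1 + C2*erf(sqrt(6)*b/6)


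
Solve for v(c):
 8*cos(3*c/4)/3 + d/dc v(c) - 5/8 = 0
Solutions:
 v(c) = C1 + 5*c/8 - 32*sin(3*c/4)/9


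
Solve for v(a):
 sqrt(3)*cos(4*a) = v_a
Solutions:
 v(a) = C1 + sqrt(3)*sin(4*a)/4


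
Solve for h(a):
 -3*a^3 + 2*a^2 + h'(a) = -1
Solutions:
 h(a) = C1 + 3*a^4/4 - 2*a^3/3 - a


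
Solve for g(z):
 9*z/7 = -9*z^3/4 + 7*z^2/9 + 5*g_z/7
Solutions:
 g(z) = C1 + 63*z^4/80 - 49*z^3/135 + 9*z^2/10


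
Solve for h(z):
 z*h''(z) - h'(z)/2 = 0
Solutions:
 h(z) = C1 + C2*z^(3/2)


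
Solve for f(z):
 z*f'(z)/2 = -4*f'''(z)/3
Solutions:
 f(z) = C1 + Integral(C2*airyai(-3^(1/3)*z/2) + C3*airybi(-3^(1/3)*z/2), z)


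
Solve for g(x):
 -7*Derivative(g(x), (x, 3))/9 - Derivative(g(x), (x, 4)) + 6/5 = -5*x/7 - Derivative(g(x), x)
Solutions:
 g(x) = C1 + C2*exp(-x*(98*2^(1/3)/(81*sqrt(54933) + 18997)^(1/3) + 28 + 2^(2/3)*(81*sqrt(54933) + 18997)^(1/3))/108)*sin(2^(1/3)*sqrt(3)*x*(-2^(1/3)*(81*sqrt(54933) + 18997)^(1/3) + 98/(81*sqrt(54933) + 18997)^(1/3))/108) + C3*exp(-x*(98*2^(1/3)/(81*sqrt(54933) + 18997)^(1/3) + 28 + 2^(2/3)*(81*sqrt(54933) + 18997)^(1/3))/108)*cos(2^(1/3)*sqrt(3)*x*(-2^(1/3)*(81*sqrt(54933) + 18997)^(1/3) + 98/(81*sqrt(54933) + 18997)^(1/3))/108) + C4*exp(x*(-14 + 98*2^(1/3)/(81*sqrt(54933) + 18997)^(1/3) + 2^(2/3)*(81*sqrt(54933) + 18997)^(1/3))/54) - 5*x^2/14 - 6*x/5


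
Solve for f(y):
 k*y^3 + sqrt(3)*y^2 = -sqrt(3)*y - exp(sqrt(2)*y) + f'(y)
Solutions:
 f(y) = C1 + k*y^4/4 + sqrt(3)*y^3/3 + sqrt(3)*y^2/2 + sqrt(2)*exp(sqrt(2)*y)/2


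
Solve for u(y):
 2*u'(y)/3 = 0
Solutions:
 u(y) = C1


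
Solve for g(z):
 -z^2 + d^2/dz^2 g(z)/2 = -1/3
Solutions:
 g(z) = C1 + C2*z + z^4/6 - z^2/3


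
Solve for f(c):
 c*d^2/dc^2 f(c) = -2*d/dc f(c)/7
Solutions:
 f(c) = C1 + C2*c^(5/7)


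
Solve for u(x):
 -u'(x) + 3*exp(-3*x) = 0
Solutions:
 u(x) = C1 - exp(-3*x)


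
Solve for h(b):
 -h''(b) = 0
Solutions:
 h(b) = C1 + C2*b


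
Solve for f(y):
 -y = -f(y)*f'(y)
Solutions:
 f(y) = -sqrt(C1 + y^2)
 f(y) = sqrt(C1 + y^2)


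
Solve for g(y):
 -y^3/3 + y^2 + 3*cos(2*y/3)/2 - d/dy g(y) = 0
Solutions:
 g(y) = C1 - y^4/12 + y^3/3 + 9*sin(2*y/3)/4


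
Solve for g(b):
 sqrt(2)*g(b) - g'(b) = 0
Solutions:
 g(b) = C1*exp(sqrt(2)*b)


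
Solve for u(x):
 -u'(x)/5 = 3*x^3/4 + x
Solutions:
 u(x) = C1 - 15*x^4/16 - 5*x^2/2


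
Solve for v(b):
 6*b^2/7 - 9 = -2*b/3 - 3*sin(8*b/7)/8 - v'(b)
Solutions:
 v(b) = C1 - 2*b^3/7 - b^2/3 + 9*b + 21*cos(8*b/7)/64


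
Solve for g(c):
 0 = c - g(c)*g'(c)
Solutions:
 g(c) = -sqrt(C1 + c^2)
 g(c) = sqrt(C1 + c^2)


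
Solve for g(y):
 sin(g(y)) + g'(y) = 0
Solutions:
 g(y) = -acos((-C1 - exp(2*y))/(C1 - exp(2*y))) + 2*pi
 g(y) = acos((-C1 - exp(2*y))/(C1 - exp(2*y)))


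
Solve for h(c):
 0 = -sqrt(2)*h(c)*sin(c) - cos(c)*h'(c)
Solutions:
 h(c) = C1*cos(c)^(sqrt(2))


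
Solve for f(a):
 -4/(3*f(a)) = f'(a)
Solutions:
 f(a) = -sqrt(C1 - 24*a)/3
 f(a) = sqrt(C1 - 24*a)/3


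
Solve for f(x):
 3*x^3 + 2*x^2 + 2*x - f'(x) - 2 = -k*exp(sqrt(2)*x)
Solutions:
 f(x) = C1 + sqrt(2)*k*exp(sqrt(2)*x)/2 + 3*x^4/4 + 2*x^3/3 + x^2 - 2*x


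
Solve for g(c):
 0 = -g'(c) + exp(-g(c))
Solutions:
 g(c) = log(C1 + c)


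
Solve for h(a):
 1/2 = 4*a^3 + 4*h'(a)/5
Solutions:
 h(a) = C1 - 5*a^4/4 + 5*a/8


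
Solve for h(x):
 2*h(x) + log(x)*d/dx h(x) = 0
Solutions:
 h(x) = C1*exp(-2*li(x))


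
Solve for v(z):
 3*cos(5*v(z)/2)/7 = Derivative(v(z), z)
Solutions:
 -3*z/7 - log(sin(5*v(z)/2) - 1)/5 + log(sin(5*v(z)/2) + 1)/5 = C1


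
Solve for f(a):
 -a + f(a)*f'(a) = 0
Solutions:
 f(a) = -sqrt(C1 + a^2)
 f(a) = sqrt(C1 + a^2)


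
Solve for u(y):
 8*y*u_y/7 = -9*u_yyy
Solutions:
 u(y) = C1 + Integral(C2*airyai(-2*147^(1/3)*y/21) + C3*airybi(-2*147^(1/3)*y/21), y)


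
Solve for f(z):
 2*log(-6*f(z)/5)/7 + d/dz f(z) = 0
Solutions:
 7*Integral(1/(log(-_y) - log(5) + log(6)), (_y, f(z)))/2 = C1 - z


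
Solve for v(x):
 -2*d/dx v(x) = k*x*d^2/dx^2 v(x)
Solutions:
 v(x) = C1 + x^(((re(k) - 2)*re(k) + im(k)^2)/(re(k)^2 + im(k)^2))*(C2*sin(2*log(x)*Abs(im(k))/(re(k)^2 + im(k)^2)) + C3*cos(2*log(x)*im(k)/(re(k)^2 + im(k)^2)))


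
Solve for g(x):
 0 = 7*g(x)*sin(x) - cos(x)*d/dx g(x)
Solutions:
 g(x) = C1/cos(x)^7


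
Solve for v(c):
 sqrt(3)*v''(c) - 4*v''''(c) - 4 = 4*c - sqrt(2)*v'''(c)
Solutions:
 v(c) = C1 + C2*c + C3*exp(sqrt(2)*c*(1 - sqrt(1 + 8*sqrt(3)))/8) + C4*exp(sqrt(2)*c*(1 + sqrt(1 + 8*sqrt(3)))/8) + 2*sqrt(3)*c^3/9 + 2*c^2*(-sqrt(2) + sqrt(3))/3


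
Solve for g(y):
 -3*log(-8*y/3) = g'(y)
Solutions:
 g(y) = C1 - 3*y*log(-y) + 3*y*(-3*log(2) + 1 + log(3))


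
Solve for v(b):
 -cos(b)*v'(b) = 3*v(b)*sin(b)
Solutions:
 v(b) = C1*cos(b)^3


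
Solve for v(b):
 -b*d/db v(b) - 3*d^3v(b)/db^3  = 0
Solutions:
 v(b) = C1 + Integral(C2*airyai(-3^(2/3)*b/3) + C3*airybi(-3^(2/3)*b/3), b)


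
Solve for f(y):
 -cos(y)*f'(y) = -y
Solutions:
 f(y) = C1 + Integral(y/cos(y), y)


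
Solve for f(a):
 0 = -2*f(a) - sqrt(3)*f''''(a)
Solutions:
 f(a) = (C1*sin(2^(3/4)*3^(7/8)*a/6) + C2*cos(2^(3/4)*3^(7/8)*a/6))*exp(-2^(3/4)*3^(7/8)*a/6) + (C3*sin(2^(3/4)*3^(7/8)*a/6) + C4*cos(2^(3/4)*3^(7/8)*a/6))*exp(2^(3/4)*3^(7/8)*a/6)


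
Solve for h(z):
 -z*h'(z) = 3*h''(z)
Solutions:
 h(z) = C1 + C2*erf(sqrt(6)*z/6)


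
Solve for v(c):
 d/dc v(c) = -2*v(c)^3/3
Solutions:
 v(c) = -sqrt(6)*sqrt(-1/(C1 - 2*c))/2
 v(c) = sqrt(6)*sqrt(-1/(C1 - 2*c))/2


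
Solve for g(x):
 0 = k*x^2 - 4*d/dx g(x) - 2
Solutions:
 g(x) = C1 + k*x^3/12 - x/2


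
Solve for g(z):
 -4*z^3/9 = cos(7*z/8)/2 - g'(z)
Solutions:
 g(z) = C1 + z^4/9 + 4*sin(7*z/8)/7


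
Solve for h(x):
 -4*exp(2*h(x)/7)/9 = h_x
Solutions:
 h(x) = 7*log(-sqrt(-1/(C1 - 4*x))) - 7*log(2) + 7*log(3) + 7*log(14)/2
 h(x) = 7*log(-1/(C1 - 4*x))/2 - 7*log(2) + 7*log(3) + 7*log(14)/2


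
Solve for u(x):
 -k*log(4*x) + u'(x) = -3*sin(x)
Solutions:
 u(x) = C1 + k*x*(log(x) - 1) + 2*k*x*log(2) + 3*cos(x)


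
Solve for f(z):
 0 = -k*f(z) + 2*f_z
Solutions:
 f(z) = C1*exp(k*z/2)


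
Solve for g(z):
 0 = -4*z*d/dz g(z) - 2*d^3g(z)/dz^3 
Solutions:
 g(z) = C1 + Integral(C2*airyai(-2^(1/3)*z) + C3*airybi(-2^(1/3)*z), z)


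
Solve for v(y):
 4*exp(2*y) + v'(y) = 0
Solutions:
 v(y) = C1 - 2*exp(2*y)


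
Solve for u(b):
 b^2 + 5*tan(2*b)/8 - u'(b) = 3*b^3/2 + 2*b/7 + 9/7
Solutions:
 u(b) = C1 - 3*b^4/8 + b^3/3 - b^2/7 - 9*b/7 - 5*log(cos(2*b))/16


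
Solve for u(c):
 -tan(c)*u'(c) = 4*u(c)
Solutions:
 u(c) = C1/sin(c)^4


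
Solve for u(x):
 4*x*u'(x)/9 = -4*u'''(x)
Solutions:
 u(x) = C1 + Integral(C2*airyai(-3^(1/3)*x/3) + C3*airybi(-3^(1/3)*x/3), x)


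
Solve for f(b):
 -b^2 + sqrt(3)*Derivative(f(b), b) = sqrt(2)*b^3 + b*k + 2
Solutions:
 f(b) = C1 + sqrt(6)*b^4/12 + sqrt(3)*b^3/9 + sqrt(3)*b^2*k/6 + 2*sqrt(3)*b/3


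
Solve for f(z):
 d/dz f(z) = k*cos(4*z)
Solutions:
 f(z) = C1 + k*sin(4*z)/4


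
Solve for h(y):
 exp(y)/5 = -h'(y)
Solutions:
 h(y) = C1 - exp(y)/5


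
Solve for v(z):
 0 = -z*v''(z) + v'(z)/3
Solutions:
 v(z) = C1 + C2*z^(4/3)


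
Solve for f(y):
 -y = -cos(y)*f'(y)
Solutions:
 f(y) = C1 + Integral(y/cos(y), y)


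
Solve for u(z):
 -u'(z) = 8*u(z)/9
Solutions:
 u(z) = C1*exp(-8*z/9)


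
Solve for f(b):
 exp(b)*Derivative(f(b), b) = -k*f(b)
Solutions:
 f(b) = C1*exp(k*exp(-b))


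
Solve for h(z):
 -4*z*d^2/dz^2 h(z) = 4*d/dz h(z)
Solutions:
 h(z) = C1 + C2*log(z)


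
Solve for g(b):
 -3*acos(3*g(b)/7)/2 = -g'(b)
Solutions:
 Integral(1/acos(3*_y/7), (_y, g(b))) = C1 + 3*b/2


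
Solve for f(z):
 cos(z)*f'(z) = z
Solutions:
 f(z) = C1 + Integral(z/cos(z), z)


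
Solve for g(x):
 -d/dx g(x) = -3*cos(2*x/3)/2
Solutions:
 g(x) = C1 + 9*sin(2*x/3)/4


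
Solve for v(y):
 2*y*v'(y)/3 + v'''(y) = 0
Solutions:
 v(y) = C1 + Integral(C2*airyai(-2^(1/3)*3^(2/3)*y/3) + C3*airybi(-2^(1/3)*3^(2/3)*y/3), y)


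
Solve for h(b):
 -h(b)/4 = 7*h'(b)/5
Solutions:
 h(b) = C1*exp(-5*b/28)


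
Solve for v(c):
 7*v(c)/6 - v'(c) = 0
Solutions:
 v(c) = C1*exp(7*c/6)


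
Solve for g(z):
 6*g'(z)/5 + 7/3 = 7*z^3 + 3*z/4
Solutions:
 g(z) = C1 + 35*z^4/24 + 5*z^2/16 - 35*z/18


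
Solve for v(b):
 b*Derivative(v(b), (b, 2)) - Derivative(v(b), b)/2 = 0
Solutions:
 v(b) = C1 + C2*b^(3/2)


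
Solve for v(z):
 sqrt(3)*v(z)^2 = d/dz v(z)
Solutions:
 v(z) = -1/(C1 + sqrt(3)*z)


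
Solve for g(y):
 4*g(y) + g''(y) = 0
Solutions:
 g(y) = C1*sin(2*y) + C2*cos(2*y)


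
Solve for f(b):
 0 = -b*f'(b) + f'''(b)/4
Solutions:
 f(b) = C1 + Integral(C2*airyai(2^(2/3)*b) + C3*airybi(2^(2/3)*b), b)


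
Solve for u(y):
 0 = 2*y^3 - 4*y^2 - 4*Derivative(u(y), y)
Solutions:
 u(y) = C1 + y^4/8 - y^3/3


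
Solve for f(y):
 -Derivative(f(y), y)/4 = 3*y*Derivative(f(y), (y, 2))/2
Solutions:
 f(y) = C1 + C2*y^(5/6)


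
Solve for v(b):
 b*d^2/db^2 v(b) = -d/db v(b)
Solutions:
 v(b) = C1 + C2*log(b)


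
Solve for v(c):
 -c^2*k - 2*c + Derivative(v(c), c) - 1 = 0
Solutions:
 v(c) = C1 + c^3*k/3 + c^2 + c


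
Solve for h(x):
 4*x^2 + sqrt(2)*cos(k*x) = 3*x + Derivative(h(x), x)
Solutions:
 h(x) = C1 + 4*x^3/3 - 3*x^2/2 + sqrt(2)*sin(k*x)/k


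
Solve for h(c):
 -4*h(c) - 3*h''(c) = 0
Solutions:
 h(c) = C1*sin(2*sqrt(3)*c/3) + C2*cos(2*sqrt(3)*c/3)


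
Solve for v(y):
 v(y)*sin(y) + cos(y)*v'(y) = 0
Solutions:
 v(y) = C1*cos(y)


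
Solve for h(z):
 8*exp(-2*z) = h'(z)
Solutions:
 h(z) = C1 - 4*exp(-2*z)


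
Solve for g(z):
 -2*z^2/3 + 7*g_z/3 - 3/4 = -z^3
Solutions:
 g(z) = C1 - 3*z^4/28 + 2*z^3/21 + 9*z/28


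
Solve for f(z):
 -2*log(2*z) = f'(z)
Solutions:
 f(z) = C1 - 2*z*log(z) - z*log(4) + 2*z


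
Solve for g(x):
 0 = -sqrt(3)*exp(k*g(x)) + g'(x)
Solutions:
 g(x) = Piecewise((log(-1/(C1*k + sqrt(3)*k*x))/k, Ne(k, 0)), (nan, True))
 g(x) = Piecewise((C1 + sqrt(3)*x, Eq(k, 0)), (nan, True))


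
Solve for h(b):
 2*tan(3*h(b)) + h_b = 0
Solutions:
 h(b) = -asin(C1*exp(-6*b))/3 + pi/3
 h(b) = asin(C1*exp(-6*b))/3


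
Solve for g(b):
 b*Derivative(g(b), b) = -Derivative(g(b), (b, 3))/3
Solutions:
 g(b) = C1 + Integral(C2*airyai(-3^(1/3)*b) + C3*airybi(-3^(1/3)*b), b)


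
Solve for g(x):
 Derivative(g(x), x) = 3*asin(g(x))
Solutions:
 Integral(1/asin(_y), (_y, g(x))) = C1 + 3*x


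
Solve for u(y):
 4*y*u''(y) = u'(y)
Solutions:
 u(y) = C1 + C2*y^(5/4)


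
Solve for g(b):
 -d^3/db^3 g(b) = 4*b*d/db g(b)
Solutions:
 g(b) = C1 + Integral(C2*airyai(-2^(2/3)*b) + C3*airybi(-2^(2/3)*b), b)


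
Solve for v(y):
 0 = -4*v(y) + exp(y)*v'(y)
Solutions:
 v(y) = C1*exp(-4*exp(-y))


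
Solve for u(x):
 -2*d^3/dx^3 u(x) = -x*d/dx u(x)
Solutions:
 u(x) = C1 + Integral(C2*airyai(2^(2/3)*x/2) + C3*airybi(2^(2/3)*x/2), x)


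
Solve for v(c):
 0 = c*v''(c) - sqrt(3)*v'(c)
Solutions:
 v(c) = C1 + C2*c^(1 + sqrt(3))


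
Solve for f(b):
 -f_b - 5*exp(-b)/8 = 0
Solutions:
 f(b) = C1 + 5*exp(-b)/8


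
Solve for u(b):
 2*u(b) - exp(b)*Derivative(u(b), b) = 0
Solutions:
 u(b) = C1*exp(-2*exp(-b))


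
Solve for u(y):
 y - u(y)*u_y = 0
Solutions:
 u(y) = -sqrt(C1 + y^2)
 u(y) = sqrt(C1 + y^2)


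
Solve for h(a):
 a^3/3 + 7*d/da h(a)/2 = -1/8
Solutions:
 h(a) = C1 - a^4/42 - a/28


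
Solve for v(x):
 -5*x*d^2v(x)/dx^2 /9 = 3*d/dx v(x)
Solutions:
 v(x) = C1 + C2/x^(22/5)


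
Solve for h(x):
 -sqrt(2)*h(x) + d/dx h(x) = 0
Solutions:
 h(x) = C1*exp(sqrt(2)*x)


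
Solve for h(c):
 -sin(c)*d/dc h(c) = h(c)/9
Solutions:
 h(c) = C1*(cos(c) + 1)^(1/18)/(cos(c) - 1)^(1/18)


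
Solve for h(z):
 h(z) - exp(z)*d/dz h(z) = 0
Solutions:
 h(z) = C1*exp(-exp(-z))


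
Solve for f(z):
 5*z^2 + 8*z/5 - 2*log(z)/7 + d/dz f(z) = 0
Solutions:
 f(z) = C1 - 5*z^3/3 - 4*z^2/5 + 2*z*log(z)/7 - 2*z/7


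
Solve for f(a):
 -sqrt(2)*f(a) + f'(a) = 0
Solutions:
 f(a) = C1*exp(sqrt(2)*a)


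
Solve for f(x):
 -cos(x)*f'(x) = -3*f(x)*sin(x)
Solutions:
 f(x) = C1/cos(x)^3


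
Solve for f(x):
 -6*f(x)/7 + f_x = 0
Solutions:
 f(x) = C1*exp(6*x/7)


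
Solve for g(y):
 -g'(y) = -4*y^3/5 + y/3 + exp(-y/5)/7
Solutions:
 g(y) = C1 + y^4/5 - y^2/6 + 5*exp(-y/5)/7


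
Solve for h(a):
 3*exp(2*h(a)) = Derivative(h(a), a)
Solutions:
 h(a) = log(-sqrt(-1/(C1 + 3*a))) - log(2)/2
 h(a) = log(-1/(C1 + 3*a))/2 - log(2)/2


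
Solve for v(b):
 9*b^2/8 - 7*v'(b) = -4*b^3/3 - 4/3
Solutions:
 v(b) = C1 + b^4/21 + 3*b^3/56 + 4*b/21


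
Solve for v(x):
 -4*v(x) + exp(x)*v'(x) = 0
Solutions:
 v(x) = C1*exp(-4*exp(-x))


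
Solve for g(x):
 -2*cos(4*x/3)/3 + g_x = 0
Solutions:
 g(x) = C1 + sin(4*x/3)/2


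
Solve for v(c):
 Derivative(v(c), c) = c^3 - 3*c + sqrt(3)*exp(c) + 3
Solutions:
 v(c) = C1 + c^4/4 - 3*c^2/2 + 3*c + sqrt(3)*exp(c)


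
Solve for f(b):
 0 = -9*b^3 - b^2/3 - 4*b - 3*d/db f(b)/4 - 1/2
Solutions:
 f(b) = C1 - 3*b^4 - 4*b^3/27 - 8*b^2/3 - 2*b/3


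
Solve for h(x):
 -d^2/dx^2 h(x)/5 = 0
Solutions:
 h(x) = C1 + C2*x


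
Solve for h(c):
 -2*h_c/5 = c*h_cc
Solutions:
 h(c) = C1 + C2*c^(3/5)


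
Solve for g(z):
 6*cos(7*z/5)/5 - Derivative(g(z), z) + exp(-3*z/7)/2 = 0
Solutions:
 g(z) = C1 + 6*sin(7*z/5)/7 - 7*exp(-3*z/7)/6


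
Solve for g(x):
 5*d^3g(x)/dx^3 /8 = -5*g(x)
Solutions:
 g(x) = C3*exp(-2*x) + (C1*sin(sqrt(3)*x) + C2*cos(sqrt(3)*x))*exp(x)


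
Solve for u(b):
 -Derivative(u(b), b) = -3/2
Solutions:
 u(b) = C1 + 3*b/2


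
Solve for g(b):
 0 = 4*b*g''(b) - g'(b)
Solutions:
 g(b) = C1 + C2*b^(5/4)


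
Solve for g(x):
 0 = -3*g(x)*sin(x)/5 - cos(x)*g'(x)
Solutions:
 g(x) = C1*cos(x)^(3/5)


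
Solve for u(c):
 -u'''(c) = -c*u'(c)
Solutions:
 u(c) = C1 + Integral(C2*airyai(c) + C3*airybi(c), c)


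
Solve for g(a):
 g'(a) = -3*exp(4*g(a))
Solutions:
 g(a) = log(-I*(1/(C1 + 12*a))^(1/4))
 g(a) = log(I*(1/(C1 + 12*a))^(1/4))
 g(a) = log(-(1/(C1 + 12*a))^(1/4))
 g(a) = log(1/(C1 + 12*a))/4


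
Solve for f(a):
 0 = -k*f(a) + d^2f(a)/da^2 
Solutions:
 f(a) = C1*exp(-a*sqrt(k)) + C2*exp(a*sqrt(k))


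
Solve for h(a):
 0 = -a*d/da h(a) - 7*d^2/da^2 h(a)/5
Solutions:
 h(a) = C1 + C2*erf(sqrt(70)*a/14)


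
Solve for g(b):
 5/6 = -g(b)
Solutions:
 g(b) = -5/6


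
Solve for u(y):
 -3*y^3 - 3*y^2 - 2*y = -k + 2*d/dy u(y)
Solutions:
 u(y) = C1 + k*y/2 - 3*y^4/8 - y^3/2 - y^2/2


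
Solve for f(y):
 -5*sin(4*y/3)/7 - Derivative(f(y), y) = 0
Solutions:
 f(y) = C1 + 15*cos(4*y/3)/28


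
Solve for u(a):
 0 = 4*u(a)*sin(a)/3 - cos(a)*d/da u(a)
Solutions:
 u(a) = C1/cos(a)^(4/3)


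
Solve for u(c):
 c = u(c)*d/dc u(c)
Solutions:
 u(c) = -sqrt(C1 + c^2)
 u(c) = sqrt(C1 + c^2)


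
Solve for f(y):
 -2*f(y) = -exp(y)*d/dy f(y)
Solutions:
 f(y) = C1*exp(-2*exp(-y))


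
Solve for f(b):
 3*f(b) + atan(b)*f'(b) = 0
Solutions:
 f(b) = C1*exp(-3*Integral(1/atan(b), b))


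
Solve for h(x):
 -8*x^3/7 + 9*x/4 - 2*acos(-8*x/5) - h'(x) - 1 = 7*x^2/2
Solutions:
 h(x) = C1 - 2*x^4/7 - 7*x^3/6 + 9*x^2/8 - 2*x*acos(-8*x/5) - x - sqrt(25 - 64*x^2)/4


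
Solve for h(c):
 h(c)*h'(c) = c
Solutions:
 h(c) = -sqrt(C1 + c^2)
 h(c) = sqrt(C1 + c^2)


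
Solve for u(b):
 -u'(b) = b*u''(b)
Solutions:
 u(b) = C1 + C2*log(b)


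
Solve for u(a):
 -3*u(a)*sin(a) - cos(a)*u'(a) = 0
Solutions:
 u(a) = C1*cos(a)^3


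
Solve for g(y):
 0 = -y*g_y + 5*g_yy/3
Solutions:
 g(y) = C1 + C2*erfi(sqrt(30)*y/10)


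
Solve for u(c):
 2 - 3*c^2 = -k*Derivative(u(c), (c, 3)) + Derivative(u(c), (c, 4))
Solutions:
 u(c) = C1 + C2*c + C3*c^2 + C4*exp(c*k) + c^5/(20*k) + c^4/(4*k^2) + c^3*(-1/3 + k^(-2))/k


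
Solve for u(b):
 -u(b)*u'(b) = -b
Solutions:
 u(b) = -sqrt(C1 + b^2)
 u(b) = sqrt(C1 + b^2)


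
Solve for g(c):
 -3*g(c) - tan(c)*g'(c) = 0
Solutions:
 g(c) = C1/sin(c)^3


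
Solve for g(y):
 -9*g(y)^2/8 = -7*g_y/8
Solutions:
 g(y) = -7/(C1 + 9*y)


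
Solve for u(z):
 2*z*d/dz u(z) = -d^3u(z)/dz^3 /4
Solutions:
 u(z) = C1 + Integral(C2*airyai(-2*z) + C3*airybi(-2*z), z)


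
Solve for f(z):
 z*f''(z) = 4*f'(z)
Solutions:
 f(z) = C1 + C2*z^5


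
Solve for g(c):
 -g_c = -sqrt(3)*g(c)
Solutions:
 g(c) = C1*exp(sqrt(3)*c)


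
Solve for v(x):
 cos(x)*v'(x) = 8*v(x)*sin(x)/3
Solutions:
 v(x) = C1/cos(x)^(8/3)


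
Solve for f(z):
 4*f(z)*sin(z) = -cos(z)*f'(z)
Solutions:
 f(z) = C1*cos(z)^4


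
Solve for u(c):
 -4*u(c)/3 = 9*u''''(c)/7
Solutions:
 u(c) = (C1*sin(21^(1/4)*c/3) + C2*cos(21^(1/4)*c/3))*exp(-21^(1/4)*c/3) + (C3*sin(21^(1/4)*c/3) + C4*cos(21^(1/4)*c/3))*exp(21^(1/4)*c/3)


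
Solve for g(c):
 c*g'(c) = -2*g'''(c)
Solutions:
 g(c) = C1 + Integral(C2*airyai(-2^(2/3)*c/2) + C3*airybi(-2^(2/3)*c/2), c)


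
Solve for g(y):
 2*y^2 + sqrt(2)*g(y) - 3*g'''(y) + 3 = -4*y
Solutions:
 g(y) = C3*exp(2^(1/6)*3^(2/3)*y/3) - sqrt(2)*y^2 - 2*sqrt(2)*y + (C1*sin(6^(1/6)*y/2) + C2*cos(6^(1/6)*y/2))*exp(-2^(1/6)*3^(2/3)*y/6) - 3*sqrt(2)/2


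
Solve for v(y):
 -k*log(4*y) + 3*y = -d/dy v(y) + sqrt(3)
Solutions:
 v(y) = C1 + k*y*log(y) - k*y + k*y*log(4) - 3*y^2/2 + sqrt(3)*y


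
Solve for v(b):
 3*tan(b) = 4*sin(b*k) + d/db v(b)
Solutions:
 v(b) = C1 - 4*Piecewise((-cos(b*k)/k, Ne(k, 0)), (0, True)) - 3*log(cos(b))


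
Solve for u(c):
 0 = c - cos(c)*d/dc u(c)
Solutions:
 u(c) = C1 + Integral(c/cos(c), c)


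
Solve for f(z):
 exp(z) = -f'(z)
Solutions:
 f(z) = C1 - exp(z)


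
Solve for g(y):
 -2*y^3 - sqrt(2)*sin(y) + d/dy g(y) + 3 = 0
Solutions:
 g(y) = C1 + y^4/2 - 3*y - sqrt(2)*cos(y)


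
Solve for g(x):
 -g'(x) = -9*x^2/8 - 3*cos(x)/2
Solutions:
 g(x) = C1 + 3*x^3/8 + 3*sin(x)/2


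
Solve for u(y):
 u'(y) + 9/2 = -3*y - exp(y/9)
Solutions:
 u(y) = C1 - 3*y^2/2 - 9*y/2 - 9*exp(y/9)


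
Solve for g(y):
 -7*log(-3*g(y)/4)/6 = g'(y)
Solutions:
 6*Integral(1/(log(-_y) - 2*log(2) + log(3)), (_y, g(y)))/7 = C1 - y


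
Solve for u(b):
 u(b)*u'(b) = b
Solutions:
 u(b) = -sqrt(C1 + b^2)
 u(b) = sqrt(C1 + b^2)


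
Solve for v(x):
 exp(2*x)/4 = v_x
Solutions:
 v(x) = C1 + exp(2*x)/8


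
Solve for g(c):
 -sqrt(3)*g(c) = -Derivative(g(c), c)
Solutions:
 g(c) = C1*exp(sqrt(3)*c)


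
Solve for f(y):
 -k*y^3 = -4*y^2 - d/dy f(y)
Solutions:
 f(y) = C1 + k*y^4/4 - 4*y^3/3


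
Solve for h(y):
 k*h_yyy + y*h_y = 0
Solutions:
 h(y) = C1 + Integral(C2*airyai(y*(-1/k)^(1/3)) + C3*airybi(y*(-1/k)^(1/3)), y)


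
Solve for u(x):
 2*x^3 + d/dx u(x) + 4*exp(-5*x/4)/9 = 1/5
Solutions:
 u(x) = C1 - x^4/2 + x/5 + 16*exp(-5*x/4)/45


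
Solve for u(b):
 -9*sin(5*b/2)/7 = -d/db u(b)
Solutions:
 u(b) = C1 - 18*cos(5*b/2)/35


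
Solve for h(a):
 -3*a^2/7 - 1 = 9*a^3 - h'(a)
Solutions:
 h(a) = C1 + 9*a^4/4 + a^3/7 + a


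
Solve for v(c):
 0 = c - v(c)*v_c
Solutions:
 v(c) = -sqrt(C1 + c^2)
 v(c) = sqrt(C1 + c^2)


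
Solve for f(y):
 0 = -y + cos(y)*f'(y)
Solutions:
 f(y) = C1 + Integral(y/cos(y), y)


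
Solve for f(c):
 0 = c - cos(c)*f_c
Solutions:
 f(c) = C1 + Integral(c/cos(c), c)


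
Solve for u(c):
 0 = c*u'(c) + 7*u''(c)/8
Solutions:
 u(c) = C1 + C2*erf(2*sqrt(7)*c/7)


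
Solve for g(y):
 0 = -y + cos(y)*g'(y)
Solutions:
 g(y) = C1 + Integral(y/cos(y), y)


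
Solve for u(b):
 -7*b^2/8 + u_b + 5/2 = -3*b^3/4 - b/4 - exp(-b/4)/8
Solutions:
 u(b) = C1 - 3*b^4/16 + 7*b^3/24 - b^2/8 - 5*b/2 + exp(-b/4)/2


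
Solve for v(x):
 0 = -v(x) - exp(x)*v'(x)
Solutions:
 v(x) = C1*exp(exp(-x))


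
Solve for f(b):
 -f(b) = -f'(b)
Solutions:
 f(b) = C1*exp(b)


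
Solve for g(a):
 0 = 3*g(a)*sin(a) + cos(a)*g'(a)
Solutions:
 g(a) = C1*cos(a)^3


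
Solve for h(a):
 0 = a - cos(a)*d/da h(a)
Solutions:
 h(a) = C1 + Integral(a/cos(a), a)


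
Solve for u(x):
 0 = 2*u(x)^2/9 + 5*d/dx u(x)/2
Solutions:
 u(x) = 45/(C1 + 4*x)


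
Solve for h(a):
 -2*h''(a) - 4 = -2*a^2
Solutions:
 h(a) = C1 + C2*a + a^4/12 - a^2


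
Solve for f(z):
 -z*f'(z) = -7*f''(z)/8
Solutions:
 f(z) = C1 + C2*erfi(2*sqrt(7)*z/7)


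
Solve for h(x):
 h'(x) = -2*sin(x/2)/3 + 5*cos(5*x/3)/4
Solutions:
 h(x) = C1 + 3*sin(5*x/3)/4 + 4*cos(x/2)/3


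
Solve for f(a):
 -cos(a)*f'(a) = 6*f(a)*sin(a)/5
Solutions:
 f(a) = C1*cos(a)^(6/5)


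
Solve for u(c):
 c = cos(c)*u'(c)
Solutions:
 u(c) = C1 + Integral(c/cos(c), c)


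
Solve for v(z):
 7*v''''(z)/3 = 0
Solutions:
 v(z) = C1 + C2*z + C3*z^2 + C4*z^3


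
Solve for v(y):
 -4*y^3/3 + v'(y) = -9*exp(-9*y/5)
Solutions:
 v(y) = C1 + y^4/3 + 5*exp(-9*y/5)


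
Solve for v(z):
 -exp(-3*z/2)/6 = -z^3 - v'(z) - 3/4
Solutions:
 v(z) = C1 - z^4/4 - 3*z/4 - exp(-3*z/2)/9


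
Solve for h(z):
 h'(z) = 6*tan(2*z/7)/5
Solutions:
 h(z) = C1 - 21*log(cos(2*z/7))/5


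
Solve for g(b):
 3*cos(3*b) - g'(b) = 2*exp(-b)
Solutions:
 g(b) = C1 + sin(3*b) + 2*exp(-b)


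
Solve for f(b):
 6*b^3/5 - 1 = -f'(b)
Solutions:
 f(b) = C1 - 3*b^4/10 + b


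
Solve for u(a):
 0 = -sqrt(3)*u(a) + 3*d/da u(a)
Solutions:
 u(a) = C1*exp(sqrt(3)*a/3)


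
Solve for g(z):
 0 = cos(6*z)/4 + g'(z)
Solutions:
 g(z) = C1 - sin(6*z)/24


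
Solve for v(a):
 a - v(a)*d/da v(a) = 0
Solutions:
 v(a) = -sqrt(C1 + a^2)
 v(a) = sqrt(C1 + a^2)


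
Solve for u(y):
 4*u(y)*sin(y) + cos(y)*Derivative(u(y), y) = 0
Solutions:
 u(y) = C1*cos(y)^4


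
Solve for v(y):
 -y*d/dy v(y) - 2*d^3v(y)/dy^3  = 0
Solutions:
 v(y) = C1 + Integral(C2*airyai(-2^(2/3)*y/2) + C3*airybi(-2^(2/3)*y/2), y)


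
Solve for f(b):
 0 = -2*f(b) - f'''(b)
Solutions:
 f(b) = C3*exp(-2^(1/3)*b) + (C1*sin(2^(1/3)*sqrt(3)*b/2) + C2*cos(2^(1/3)*sqrt(3)*b/2))*exp(2^(1/3)*b/2)


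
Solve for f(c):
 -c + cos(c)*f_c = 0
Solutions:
 f(c) = C1 + Integral(c/cos(c), c)


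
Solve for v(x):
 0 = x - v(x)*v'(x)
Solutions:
 v(x) = -sqrt(C1 + x^2)
 v(x) = sqrt(C1 + x^2)


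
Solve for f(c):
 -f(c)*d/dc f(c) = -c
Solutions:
 f(c) = -sqrt(C1 + c^2)
 f(c) = sqrt(C1 + c^2)


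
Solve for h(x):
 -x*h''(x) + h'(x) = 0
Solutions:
 h(x) = C1 + C2*x^2


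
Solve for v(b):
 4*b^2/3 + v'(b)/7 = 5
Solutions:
 v(b) = C1 - 28*b^3/9 + 35*b


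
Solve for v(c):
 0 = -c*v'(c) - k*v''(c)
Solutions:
 v(c) = C1 + C2*sqrt(k)*erf(sqrt(2)*c*sqrt(1/k)/2)


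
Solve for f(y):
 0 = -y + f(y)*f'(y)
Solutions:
 f(y) = -sqrt(C1 + y^2)
 f(y) = sqrt(C1 + y^2)


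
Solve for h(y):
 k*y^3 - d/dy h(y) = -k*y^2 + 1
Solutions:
 h(y) = C1 + k*y^4/4 + k*y^3/3 - y


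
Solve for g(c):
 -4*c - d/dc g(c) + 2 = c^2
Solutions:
 g(c) = C1 - c^3/3 - 2*c^2 + 2*c


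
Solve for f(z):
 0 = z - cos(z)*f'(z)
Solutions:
 f(z) = C1 + Integral(z/cos(z), z)


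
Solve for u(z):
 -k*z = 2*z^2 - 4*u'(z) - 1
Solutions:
 u(z) = C1 + k*z^2/8 + z^3/6 - z/4


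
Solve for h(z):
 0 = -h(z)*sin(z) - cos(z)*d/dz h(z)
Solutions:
 h(z) = C1*cos(z)


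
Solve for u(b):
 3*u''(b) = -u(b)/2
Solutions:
 u(b) = C1*sin(sqrt(6)*b/6) + C2*cos(sqrt(6)*b/6)


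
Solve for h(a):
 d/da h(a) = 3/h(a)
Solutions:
 h(a) = -sqrt(C1 + 6*a)
 h(a) = sqrt(C1 + 6*a)


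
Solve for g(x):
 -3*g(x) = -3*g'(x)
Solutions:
 g(x) = C1*exp(x)


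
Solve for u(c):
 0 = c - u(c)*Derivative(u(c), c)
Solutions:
 u(c) = -sqrt(C1 + c^2)
 u(c) = sqrt(C1 + c^2)


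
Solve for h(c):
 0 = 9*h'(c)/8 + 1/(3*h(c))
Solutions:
 h(c) = -sqrt(C1 - 48*c)/9
 h(c) = sqrt(C1 - 48*c)/9


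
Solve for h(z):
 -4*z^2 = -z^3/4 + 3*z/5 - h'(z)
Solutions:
 h(z) = C1 - z^4/16 + 4*z^3/3 + 3*z^2/10


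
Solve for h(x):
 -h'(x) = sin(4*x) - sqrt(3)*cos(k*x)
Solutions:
 h(x) = C1 + cos(4*x)/4 + sqrt(3)*sin(k*x)/k


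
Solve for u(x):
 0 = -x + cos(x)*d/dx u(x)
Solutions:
 u(x) = C1 + Integral(x/cos(x), x)


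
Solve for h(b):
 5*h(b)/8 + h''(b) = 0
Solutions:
 h(b) = C1*sin(sqrt(10)*b/4) + C2*cos(sqrt(10)*b/4)


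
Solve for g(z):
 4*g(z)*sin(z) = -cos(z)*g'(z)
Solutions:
 g(z) = C1*cos(z)^4


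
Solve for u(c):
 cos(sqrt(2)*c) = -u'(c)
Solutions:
 u(c) = C1 - sqrt(2)*sin(sqrt(2)*c)/2


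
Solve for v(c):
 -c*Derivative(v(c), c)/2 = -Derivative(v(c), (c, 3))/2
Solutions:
 v(c) = C1 + Integral(C2*airyai(c) + C3*airybi(c), c)


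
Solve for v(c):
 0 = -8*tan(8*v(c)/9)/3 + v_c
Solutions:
 v(c) = -9*asin(C1*exp(64*c/27))/8 + 9*pi/8
 v(c) = 9*asin(C1*exp(64*c/27))/8


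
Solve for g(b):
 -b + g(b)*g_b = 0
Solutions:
 g(b) = -sqrt(C1 + b^2)
 g(b) = sqrt(C1 + b^2)


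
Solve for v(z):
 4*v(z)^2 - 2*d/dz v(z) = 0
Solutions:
 v(z) = -1/(C1 + 2*z)


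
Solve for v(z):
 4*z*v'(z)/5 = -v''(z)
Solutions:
 v(z) = C1 + C2*erf(sqrt(10)*z/5)


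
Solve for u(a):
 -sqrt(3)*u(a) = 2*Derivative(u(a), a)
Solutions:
 u(a) = C1*exp(-sqrt(3)*a/2)


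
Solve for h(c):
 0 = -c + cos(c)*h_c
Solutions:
 h(c) = C1 + Integral(c/cos(c), c)


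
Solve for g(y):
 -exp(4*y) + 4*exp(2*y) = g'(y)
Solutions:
 g(y) = C1 - exp(4*y)/4 + 2*exp(2*y)


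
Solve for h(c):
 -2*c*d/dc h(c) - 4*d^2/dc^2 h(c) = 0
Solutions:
 h(c) = C1 + C2*erf(c/2)


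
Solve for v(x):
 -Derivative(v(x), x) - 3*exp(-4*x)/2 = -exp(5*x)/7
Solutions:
 v(x) = C1 + exp(5*x)/35 + 3*exp(-4*x)/8


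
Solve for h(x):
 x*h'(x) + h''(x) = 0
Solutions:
 h(x) = C1 + C2*erf(sqrt(2)*x/2)


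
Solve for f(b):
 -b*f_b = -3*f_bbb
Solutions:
 f(b) = C1 + Integral(C2*airyai(3^(2/3)*b/3) + C3*airybi(3^(2/3)*b/3), b)


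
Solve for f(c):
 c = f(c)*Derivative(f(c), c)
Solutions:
 f(c) = -sqrt(C1 + c^2)
 f(c) = sqrt(C1 + c^2)


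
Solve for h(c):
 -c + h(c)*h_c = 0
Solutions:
 h(c) = -sqrt(C1 + c^2)
 h(c) = sqrt(C1 + c^2)


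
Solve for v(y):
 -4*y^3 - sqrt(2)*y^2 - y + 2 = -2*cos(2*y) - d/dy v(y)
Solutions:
 v(y) = C1 + y^4 + sqrt(2)*y^3/3 + y^2/2 - 2*y - 2*sin(y)*cos(y)


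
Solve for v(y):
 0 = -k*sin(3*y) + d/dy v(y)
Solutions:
 v(y) = C1 - k*cos(3*y)/3


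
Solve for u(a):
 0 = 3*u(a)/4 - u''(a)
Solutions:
 u(a) = C1*exp(-sqrt(3)*a/2) + C2*exp(sqrt(3)*a/2)


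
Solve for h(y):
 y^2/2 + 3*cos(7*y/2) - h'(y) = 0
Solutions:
 h(y) = C1 + y^3/6 + 6*sin(7*y/2)/7


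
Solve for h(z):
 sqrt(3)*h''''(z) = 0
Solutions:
 h(z) = C1 + C2*z + C3*z^2 + C4*z^3


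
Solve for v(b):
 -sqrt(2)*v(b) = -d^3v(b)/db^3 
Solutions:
 v(b) = C3*exp(2^(1/6)*b) + (C1*sin(2^(1/6)*sqrt(3)*b/2) + C2*cos(2^(1/6)*sqrt(3)*b/2))*exp(-2^(1/6)*b/2)


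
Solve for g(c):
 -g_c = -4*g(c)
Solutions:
 g(c) = C1*exp(4*c)


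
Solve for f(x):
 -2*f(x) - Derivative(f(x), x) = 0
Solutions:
 f(x) = C1*exp(-2*x)


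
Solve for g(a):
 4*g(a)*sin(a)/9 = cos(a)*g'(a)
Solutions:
 g(a) = C1/cos(a)^(4/9)


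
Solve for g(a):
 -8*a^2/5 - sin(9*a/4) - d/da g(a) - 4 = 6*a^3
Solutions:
 g(a) = C1 - 3*a^4/2 - 8*a^3/15 - 4*a + 4*cos(9*a/4)/9


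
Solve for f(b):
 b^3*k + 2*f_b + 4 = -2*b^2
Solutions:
 f(b) = C1 - b^4*k/8 - b^3/3 - 2*b


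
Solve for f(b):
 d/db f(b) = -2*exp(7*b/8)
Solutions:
 f(b) = C1 - 16*exp(7*b/8)/7


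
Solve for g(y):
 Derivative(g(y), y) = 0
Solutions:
 g(y) = C1


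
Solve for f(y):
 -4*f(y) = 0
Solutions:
 f(y) = 0


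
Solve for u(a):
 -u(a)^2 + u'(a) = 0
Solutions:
 u(a) = -1/(C1 + a)


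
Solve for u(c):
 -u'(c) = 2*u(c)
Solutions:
 u(c) = C1*exp(-2*c)


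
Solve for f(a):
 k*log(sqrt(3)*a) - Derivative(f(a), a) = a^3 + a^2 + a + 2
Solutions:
 f(a) = C1 - a^4/4 - a^3/3 - a^2/2 + a*k*log(a) - a*k + a*k*log(3)/2 - 2*a


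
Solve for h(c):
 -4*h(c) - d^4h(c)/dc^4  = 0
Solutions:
 h(c) = (C1*sin(c) + C2*cos(c))*exp(-c) + (C3*sin(c) + C4*cos(c))*exp(c)


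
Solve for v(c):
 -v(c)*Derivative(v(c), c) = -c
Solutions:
 v(c) = -sqrt(C1 + c^2)
 v(c) = sqrt(C1 + c^2)


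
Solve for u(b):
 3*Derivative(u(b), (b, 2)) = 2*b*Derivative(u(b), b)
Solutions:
 u(b) = C1 + C2*erfi(sqrt(3)*b/3)


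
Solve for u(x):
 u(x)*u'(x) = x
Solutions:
 u(x) = -sqrt(C1 + x^2)
 u(x) = sqrt(C1 + x^2)


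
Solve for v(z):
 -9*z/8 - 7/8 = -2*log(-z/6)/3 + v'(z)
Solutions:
 v(z) = C1 - 9*z^2/16 + 2*z*log(-z)/3 + z*(-37 - 16*log(6))/24


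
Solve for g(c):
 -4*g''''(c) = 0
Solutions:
 g(c) = C1 + C2*c + C3*c^2 + C4*c^3


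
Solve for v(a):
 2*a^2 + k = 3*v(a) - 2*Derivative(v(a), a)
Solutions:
 v(a) = C1*exp(3*a/2) + 2*a^2/3 + 8*a/9 + k/3 + 16/27


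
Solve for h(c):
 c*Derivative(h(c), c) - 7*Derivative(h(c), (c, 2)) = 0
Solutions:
 h(c) = C1 + C2*erfi(sqrt(14)*c/14)


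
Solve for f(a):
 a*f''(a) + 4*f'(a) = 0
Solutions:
 f(a) = C1 + C2/a^3


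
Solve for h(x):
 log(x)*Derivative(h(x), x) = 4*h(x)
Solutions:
 h(x) = C1*exp(4*li(x))


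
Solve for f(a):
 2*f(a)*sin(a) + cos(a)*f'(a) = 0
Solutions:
 f(a) = C1*cos(a)^2


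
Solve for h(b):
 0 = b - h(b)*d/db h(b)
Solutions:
 h(b) = -sqrt(C1 + b^2)
 h(b) = sqrt(C1 + b^2)


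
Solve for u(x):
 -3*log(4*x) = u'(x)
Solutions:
 u(x) = C1 - 3*x*log(x) - x*log(64) + 3*x


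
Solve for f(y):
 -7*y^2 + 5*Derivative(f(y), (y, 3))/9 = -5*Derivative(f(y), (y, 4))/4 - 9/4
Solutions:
 f(y) = C1 + C2*y + C3*y^2 + C4*exp(-4*y/9) + 21*y^5/100 - 189*y^4/80 + 1647*y^3/80


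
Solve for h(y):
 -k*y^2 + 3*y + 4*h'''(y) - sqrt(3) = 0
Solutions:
 h(y) = C1 + C2*y + C3*y^2 + k*y^5/240 - y^4/32 + sqrt(3)*y^3/24


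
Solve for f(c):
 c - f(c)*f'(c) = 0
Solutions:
 f(c) = -sqrt(C1 + c^2)
 f(c) = sqrt(C1 + c^2)


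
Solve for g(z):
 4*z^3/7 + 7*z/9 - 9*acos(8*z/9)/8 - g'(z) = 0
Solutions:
 g(z) = C1 + z^4/7 + 7*z^2/18 - 9*z*acos(8*z/9)/8 + 9*sqrt(81 - 64*z^2)/64


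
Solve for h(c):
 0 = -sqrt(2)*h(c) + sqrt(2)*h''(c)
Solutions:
 h(c) = C1*exp(-c) + C2*exp(c)


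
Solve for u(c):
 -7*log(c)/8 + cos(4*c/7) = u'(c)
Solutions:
 u(c) = C1 - 7*c*log(c)/8 + 7*c/8 + 7*sin(4*c/7)/4


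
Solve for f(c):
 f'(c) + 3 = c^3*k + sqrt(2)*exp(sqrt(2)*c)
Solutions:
 f(c) = C1 + c^4*k/4 - 3*c + exp(sqrt(2)*c)


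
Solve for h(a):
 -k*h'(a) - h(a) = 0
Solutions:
 h(a) = C1*exp(-a/k)


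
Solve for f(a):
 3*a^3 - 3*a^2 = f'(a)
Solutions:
 f(a) = C1 + 3*a^4/4 - a^3


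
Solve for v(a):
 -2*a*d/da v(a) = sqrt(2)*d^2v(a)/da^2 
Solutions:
 v(a) = C1 + C2*erf(2^(3/4)*a/2)


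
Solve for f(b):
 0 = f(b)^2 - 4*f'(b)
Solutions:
 f(b) = -4/(C1 + b)


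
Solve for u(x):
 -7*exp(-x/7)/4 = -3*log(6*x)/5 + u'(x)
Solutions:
 u(x) = C1 + 3*x*log(x)/5 + 3*x*(-1 + log(6))/5 + 49*exp(-x/7)/4


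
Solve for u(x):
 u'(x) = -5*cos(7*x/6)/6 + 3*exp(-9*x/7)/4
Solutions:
 u(x) = C1 - 5*sin(7*x/6)/7 - 7*exp(-9*x/7)/12


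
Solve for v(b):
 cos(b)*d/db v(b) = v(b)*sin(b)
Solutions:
 v(b) = C1/cos(b)


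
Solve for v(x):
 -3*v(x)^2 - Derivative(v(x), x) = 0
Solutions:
 v(x) = 1/(C1 + 3*x)


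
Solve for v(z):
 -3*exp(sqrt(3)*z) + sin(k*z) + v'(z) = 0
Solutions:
 v(z) = C1 + sqrt(3)*exp(sqrt(3)*z) + cos(k*z)/k


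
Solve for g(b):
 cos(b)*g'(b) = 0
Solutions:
 g(b) = C1


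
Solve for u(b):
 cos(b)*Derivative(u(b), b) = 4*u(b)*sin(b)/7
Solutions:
 u(b) = C1/cos(b)^(4/7)


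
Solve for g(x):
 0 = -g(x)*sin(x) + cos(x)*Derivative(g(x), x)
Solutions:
 g(x) = C1/cos(x)


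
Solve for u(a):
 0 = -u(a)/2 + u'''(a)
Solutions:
 u(a) = C3*exp(2^(2/3)*a/2) + (C1*sin(2^(2/3)*sqrt(3)*a/4) + C2*cos(2^(2/3)*sqrt(3)*a/4))*exp(-2^(2/3)*a/4)


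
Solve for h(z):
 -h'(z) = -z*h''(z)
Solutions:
 h(z) = C1 + C2*z^2


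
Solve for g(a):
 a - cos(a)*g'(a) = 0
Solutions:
 g(a) = C1 + Integral(a/cos(a), a)


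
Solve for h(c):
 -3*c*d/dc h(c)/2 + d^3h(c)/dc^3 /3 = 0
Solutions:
 h(c) = C1 + Integral(C2*airyai(6^(2/3)*c/2) + C3*airybi(6^(2/3)*c/2), c)


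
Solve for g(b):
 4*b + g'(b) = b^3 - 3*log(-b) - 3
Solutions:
 g(b) = C1 + b^4/4 - 2*b^2 - 3*b*log(-b)


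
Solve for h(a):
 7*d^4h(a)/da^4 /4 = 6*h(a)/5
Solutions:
 h(a) = C1*exp(-24^(1/4)*35^(3/4)*a/35) + C2*exp(24^(1/4)*35^(3/4)*a/35) + C3*sin(24^(1/4)*35^(3/4)*a/35) + C4*cos(24^(1/4)*35^(3/4)*a/35)


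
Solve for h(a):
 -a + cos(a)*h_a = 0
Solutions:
 h(a) = C1 + Integral(a/cos(a), a)


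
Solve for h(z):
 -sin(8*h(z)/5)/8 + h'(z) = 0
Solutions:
 -z/8 + 5*log(cos(8*h(z)/5) - 1)/16 - 5*log(cos(8*h(z)/5) + 1)/16 = C1


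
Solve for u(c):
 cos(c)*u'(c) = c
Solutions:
 u(c) = C1 + Integral(c/cos(c), c)


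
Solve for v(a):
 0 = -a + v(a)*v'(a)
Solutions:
 v(a) = -sqrt(C1 + a^2)
 v(a) = sqrt(C1 + a^2)


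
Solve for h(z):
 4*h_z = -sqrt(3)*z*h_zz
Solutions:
 h(z) = C1 + C2*z^(1 - 4*sqrt(3)/3)


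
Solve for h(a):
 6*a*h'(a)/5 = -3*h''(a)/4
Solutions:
 h(a) = C1 + C2*erf(2*sqrt(5)*a/5)


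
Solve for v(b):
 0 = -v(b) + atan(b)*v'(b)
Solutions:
 v(b) = C1*exp(Integral(1/atan(b), b))


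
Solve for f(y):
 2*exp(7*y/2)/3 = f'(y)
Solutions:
 f(y) = C1 + 4*exp(7*y/2)/21


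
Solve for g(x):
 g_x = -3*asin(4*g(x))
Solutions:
 Integral(1/asin(4*_y), (_y, g(x))) = C1 - 3*x


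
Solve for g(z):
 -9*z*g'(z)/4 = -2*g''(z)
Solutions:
 g(z) = C1 + C2*erfi(3*z/4)


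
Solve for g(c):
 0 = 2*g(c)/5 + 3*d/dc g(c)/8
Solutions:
 g(c) = C1*exp(-16*c/15)


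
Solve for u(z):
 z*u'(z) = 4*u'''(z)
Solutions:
 u(z) = C1 + Integral(C2*airyai(2^(1/3)*z/2) + C3*airybi(2^(1/3)*z/2), z)


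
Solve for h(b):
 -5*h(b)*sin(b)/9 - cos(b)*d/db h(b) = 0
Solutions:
 h(b) = C1*cos(b)^(5/9)


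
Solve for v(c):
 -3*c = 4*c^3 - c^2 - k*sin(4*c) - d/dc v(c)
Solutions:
 v(c) = C1 + c^4 - c^3/3 + 3*c^2/2 + k*cos(4*c)/4


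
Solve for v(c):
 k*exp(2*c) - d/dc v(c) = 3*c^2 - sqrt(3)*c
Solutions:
 v(c) = C1 - c^3 + sqrt(3)*c^2/2 + k*exp(2*c)/2


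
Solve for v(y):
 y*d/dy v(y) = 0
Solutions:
 v(y) = C1


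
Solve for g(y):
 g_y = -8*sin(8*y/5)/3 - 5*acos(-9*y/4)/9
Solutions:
 g(y) = C1 - 5*y*acos(-9*y/4)/9 - 5*sqrt(16 - 81*y^2)/81 + 5*cos(8*y/5)/3


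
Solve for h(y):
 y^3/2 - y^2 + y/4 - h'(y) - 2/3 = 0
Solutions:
 h(y) = C1 + y^4/8 - y^3/3 + y^2/8 - 2*y/3


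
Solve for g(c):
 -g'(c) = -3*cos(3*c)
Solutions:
 g(c) = C1 + sin(3*c)


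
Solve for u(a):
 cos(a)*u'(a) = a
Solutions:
 u(a) = C1 + Integral(a/cos(a), a)


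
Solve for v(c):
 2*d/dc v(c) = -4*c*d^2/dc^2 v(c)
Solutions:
 v(c) = C1 + C2*sqrt(c)


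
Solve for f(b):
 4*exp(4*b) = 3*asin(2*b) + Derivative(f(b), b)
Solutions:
 f(b) = C1 - 3*b*asin(2*b) - 3*sqrt(1 - 4*b^2)/2 + exp(4*b)


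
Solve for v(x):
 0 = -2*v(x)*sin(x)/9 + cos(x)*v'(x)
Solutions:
 v(x) = C1/cos(x)^(2/9)


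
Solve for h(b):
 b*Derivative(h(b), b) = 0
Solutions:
 h(b) = C1


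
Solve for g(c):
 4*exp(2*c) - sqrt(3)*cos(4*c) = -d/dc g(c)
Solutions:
 g(c) = C1 - 2*exp(2*c) + sqrt(3)*sin(4*c)/4


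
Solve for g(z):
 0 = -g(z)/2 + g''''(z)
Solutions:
 g(z) = C1*exp(-2^(3/4)*z/2) + C2*exp(2^(3/4)*z/2) + C3*sin(2^(3/4)*z/2) + C4*cos(2^(3/4)*z/2)


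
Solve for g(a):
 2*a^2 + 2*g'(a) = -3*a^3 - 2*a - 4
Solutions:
 g(a) = C1 - 3*a^4/8 - a^3/3 - a^2/2 - 2*a


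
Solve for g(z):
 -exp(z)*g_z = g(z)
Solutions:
 g(z) = C1*exp(exp(-z))


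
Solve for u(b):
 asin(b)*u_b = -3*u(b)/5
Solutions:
 u(b) = C1*exp(-3*Integral(1/asin(b), b)/5)


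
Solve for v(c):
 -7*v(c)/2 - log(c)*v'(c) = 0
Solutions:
 v(c) = C1*exp(-7*li(c)/2)


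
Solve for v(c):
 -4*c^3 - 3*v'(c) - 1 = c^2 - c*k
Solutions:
 v(c) = C1 - c^4/3 - c^3/9 + c^2*k/6 - c/3


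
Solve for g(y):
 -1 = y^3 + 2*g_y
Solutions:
 g(y) = C1 - y^4/8 - y/2


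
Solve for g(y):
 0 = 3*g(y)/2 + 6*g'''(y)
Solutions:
 g(y) = C3*exp(-2^(1/3)*y/2) + (C1*sin(2^(1/3)*sqrt(3)*y/4) + C2*cos(2^(1/3)*sqrt(3)*y/4))*exp(2^(1/3)*y/4)


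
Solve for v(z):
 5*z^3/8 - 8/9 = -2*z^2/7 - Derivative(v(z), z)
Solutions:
 v(z) = C1 - 5*z^4/32 - 2*z^3/21 + 8*z/9


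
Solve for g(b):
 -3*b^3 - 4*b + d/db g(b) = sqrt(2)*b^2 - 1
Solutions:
 g(b) = C1 + 3*b^4/4 + sqrt(2)*b^3/3 + 2*b^2 - b


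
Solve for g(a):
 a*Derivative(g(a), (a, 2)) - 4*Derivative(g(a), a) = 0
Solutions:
 g(a) = C1 + C2*a^5


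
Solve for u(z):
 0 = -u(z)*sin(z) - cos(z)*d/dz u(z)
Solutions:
 u(z) = C1*cos(z)


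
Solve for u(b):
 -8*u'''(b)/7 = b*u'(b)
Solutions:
 u(b) = C1 + Integral(C2*airyai(-7^(1/3)*b/2) + C3*airybi(-7^(1/3)*b/2), b)


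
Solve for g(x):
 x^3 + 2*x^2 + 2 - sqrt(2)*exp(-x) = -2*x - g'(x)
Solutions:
 g(x) = C1 - x^4/4 - 2*x^3/3 - x^2 - 2*x - sqrt(2)*exp(-x)


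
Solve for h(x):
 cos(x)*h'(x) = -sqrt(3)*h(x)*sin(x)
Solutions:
 h(x) = C1*cos(x)^(sqrt(3))


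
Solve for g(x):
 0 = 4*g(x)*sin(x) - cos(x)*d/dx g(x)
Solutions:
 g(x) = C1/cos(x)^4


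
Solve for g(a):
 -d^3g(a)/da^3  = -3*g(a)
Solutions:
 g(a) = C3*exp(3^(1/3)*a) + (C1*sin(3^(5/6)*a/2) + C2*cos(3^(5/6)*a/2))*exp(-3^(1/3)*a/2)


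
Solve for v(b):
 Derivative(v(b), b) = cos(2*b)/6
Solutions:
 v(b) = C1 + sin(2*b)/12


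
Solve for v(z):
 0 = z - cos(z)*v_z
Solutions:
 v(z) = C1 + Integral(z/cos(z), z)


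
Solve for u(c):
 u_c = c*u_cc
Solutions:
 u(c) = C1 + C2*c^2


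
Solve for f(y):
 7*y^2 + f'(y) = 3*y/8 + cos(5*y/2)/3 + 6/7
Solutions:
 f(y) = C1 - 7*y^3/3 + 3*y^2/16 + 6*y/7 + 2*sin(5*y/2)/15
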